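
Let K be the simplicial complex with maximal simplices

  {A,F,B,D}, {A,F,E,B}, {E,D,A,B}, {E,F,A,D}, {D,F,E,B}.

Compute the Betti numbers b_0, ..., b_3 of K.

b_0 = 1, b_1 = 0, b_2 = 0, b_3 = 1.

Take the total order A < B < D < E < F on the vertex set. Then K (dimension 3) consists of the simplices:

  0-simplices (5): A, B, D, E, F
  1-simplices (10): AB, AD, AE, AF, BD, BE, BF, DE, DF, EF
  2-simplices (10): ABD, ABE, ABF, ADE, ADF, AEF, BDE, BDF, BEF, DEF
  3-simplices (5): ABDE, ABDF, ABEF, ADEF, BDEF

giving chain groups C_0 ≅ Z^5, C_1 ≅ Z^10, C_2 ≅ Z^10, C_3 ≅ Z^5.

∂_1: C_1 → C_0 maps an edge to its endpoints' difference, ∂[p,q] = q − p.
The resulting 5×10 matrix has rank 4, and its Smith normal form has invariant factors (1,1,1,1).

The boundary map ∂_2: C_2 → C_1 sends each 2-simplex [p,q,r] to [q,r] − [p,r] + [p,q]. For instance
  ∂ADF = DF − AF + AD,
  ∂ABF = BF − AF + AB.
The resulting 10×10 matrix has rank 6, and its Smith normal form has invariant factors (1,1,1,1,1,1).

The boundary map ∂_3: C_3 → C_2 sends each 3-simplex σ to the alternating sum Σ_i (−1)^i (σ with its i-th vertex removed). For instance
  ∂ABDE = BDE − ADE + ABE − ABD,
  ∂ABEF = BEF − AEF + ABF − ABE.
The 10×5 boundary matrix has rank 4 and Smith normal form diag(1,1,1,1).

Computing H_k = (kernel of ∂_k) / (image of ∂_{k+1}):

  H_0: rank C_0 − rank ∂_1 = 5 − 4 = 1, and the invariant factors of ∂_1 are all 1, so H_0 = Z.
  H_1: rank ker ∂_1 − rank ∂_2 = (10 − 4) − 6 = 0, and the invariant factors of ∂_2 are all 1, so H_1 = 0.
  H_2: rank ker ∂_2 − rank ∂_3 = (10 − 6) − 4 = 0, and the invariant factors of ∂_3 are all 1, so H_2 = 0.
  H_3: rank ker ∂_3 − rank ∂_4 = (5 − 4) − 0 = 1, and there is no ∂_4, so H_3 = Z.

(K is a triangulation of the 3-sphere S^3.)

Hence the Betti numbers are b_0 = 1, b_1 = 0, b_2 = 0, b_3 = 1.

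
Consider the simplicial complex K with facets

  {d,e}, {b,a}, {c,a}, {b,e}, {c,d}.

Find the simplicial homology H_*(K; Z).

H_0 = Z,  H_1 = Z.

We work with the vertex ordering a < b < c < d < e. The simplices of K, each written with vertices in increasing order, are:

  0-simplices (5): a, b, c, d, e
  1-simplices (5): ab, ac, be, cd, de

Hence C_0 ≅ Z^5, C_1 ≅ Z^5.

∂_1: C_1 → C_0 sends each edge [p,q] (with p < q) to q − p. For instance
  ∂ab = b − a.
The 5×5 boundary matrix has rank 4 and Smith normal form diag(1,1,1,1).

Reading off H_k = ker ∂_k / im ∂_{k+1}:

  H_0: rank C_0 − rank ∂_1 = 5 − 4 = 1, and the invariant factors of ∂_1 are all 1, so H_0 ≅ Z.
  H_1: rank ker ∂_1 − rank ∂_2 = (5 − 4) − 0 = 1, and there is no ∂_2, so H_1 ≅ Z.

As a check, the Euler characteristic is 5 − 5 = 0, which agrees with 1 − 1 = 0.
(K is a triangulation of the circle S^1.)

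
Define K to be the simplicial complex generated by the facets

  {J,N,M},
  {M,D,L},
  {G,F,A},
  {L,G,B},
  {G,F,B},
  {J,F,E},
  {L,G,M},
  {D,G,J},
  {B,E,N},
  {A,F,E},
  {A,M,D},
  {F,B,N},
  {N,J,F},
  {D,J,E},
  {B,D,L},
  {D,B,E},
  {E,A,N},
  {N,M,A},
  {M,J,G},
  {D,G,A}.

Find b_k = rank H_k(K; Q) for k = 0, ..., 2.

b_0 = 1, b_1 = 1, b_2 = 0.

Order the vertices as A < B < D < E < F < G < J < L < M < N. Listing each simplex with vertices in this order, K has dimension 2 with simplices:

  0-simplices (10): A, B, D, E, F, G, J, L, M, N
  1-simplices (30): AD, AE, AF, AG, AM, AN, BD, BE, BF, BG, BL, BN, DE, DG, DJ, DL, DM, EF, EJ, EN, FG, FJ, FN, GJ, GL, GM, JM, JN, LM, MN
  2-simplices (20): ADG, ADM, AEF, AEN, AFG, AMN, BDE, BDL, BEN, BFG, BFN, BGL, DEJ, DGJ, DLM, EFJ, FJN, GJM, GLM, JMN

giving chain groups C_0 ≅ Z^10, C_1 ≅ Z^30, C_2 ≅ Z^20.

The boundary map ∂_1: C_1 → C_0 is given by ∂[p,q] = [q] − [p]. For instance
  ∂BN = N − B.
The resulting 10×30 matrix has rank 9, and its Smith normal form has invariant factors (1,1,1,1,1,1,1,1,1).

The boundary map ∂_2: C_2 → C_1 maps a triangle to the signed sum of its edges. For instance
  ∂EFJ = FJ − EJ + EF,
  ∂AEN = EN − AN + AE.
As a 30×20 matrix over Z this has rank 20, with invariant factors (1,1,1,1,1,1,1,1,1,1,1,1,1,1,1,1,1,1,1,2).

Computing H_k = (kernel of ∂_k) / (image of ∂_{k+1}):

  H_0: rank C_0 − rank ∂_1 = 10 − 9 = 1, and the invariant factors of ∂_1 are all 1, so H_0 = Z.
  H_1: rank ker ∂_1 − rank ∂_2 = (30 − 9) − 20 = 1, and ∂_2 has invariant factor 2 > 1, so H_1 = Z ⊕ Z/2Z.
  H_2: rank ker ∂_2 − rank ∂_3 = (20 − 20) − 0 = 0, and there is no ∂_3, so H_2 = 0.

(K is a triangulation of the Klein bottle.)

Hence the Betti numbers are b_0 = 1, b_1 = 1, b_2 = 0.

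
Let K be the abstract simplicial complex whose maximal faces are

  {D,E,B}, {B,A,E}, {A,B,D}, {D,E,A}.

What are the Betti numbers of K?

b_0 = 1, b_1 = 0, b_2 = 1.

Take the total order A < B < D < E on the vertex set. Then K (dimension 2) consists of the simplices:

  0-simplices (4): A, B, D, E
  1-simplices (6): AB, AD, AE, BD, BE, DE
  2-simplices (4): ABD, ABE, ADE, BDE

Hence C_0 ≅ Z^4, C_1 ≅ Z^6, C_2 ≅ Z^4.

The boundary map ∂_1: C_1 → C_0 maps an edge to its endpoints' difference, ∂[p,q] = q − p. For instance
  ∂AE = E − A.
The resulting 4×6 matrix has rank 3, and its Smith normal form has invariant factors (1,1,1).

Boundary ∂_2: C_2 → C_1 acts by ∂[p,q,r] = [q,r] − [p,r] + [p,q]. For instance
  ∂ABD = BD − AD + AB,
  ∂BDE = DE − BE + BD.
This gives a 6×4 integer matrix of rank 3; reducing to Smith normal form yields diagonal entries (1,1,1).

Reading off H_k = ker ∂_k / im ∂_{k+1}:

  H_0: rank C_0 − rank ∂_1 = 4 − 3 = 1, and the invariant factors of ∂_1 are all 1, so H_0 ≅ Z.
  H_1: rank ker ∂_1 − rank ∂_2 = (6 − 3) − 3 = 0, and the invariant factors of ∂_2 are all 1, so H_1 ≅ 0.
  H_2: rank ker ∂_2 − rank ∂_3 = (4 − 3) − 0 = 1, and there is no ∂_3, so H_2 ≅ Z.

As a check, the Euler characteristic is 4 − 6 + 4 = 2, which agrees with 1 − 0 + 1 = 2.
(K is a triangulation of the 2-sphere S^2.)

Hence the Betti numbers are b_0 = 1, b_1 = 0, b_2 = 1.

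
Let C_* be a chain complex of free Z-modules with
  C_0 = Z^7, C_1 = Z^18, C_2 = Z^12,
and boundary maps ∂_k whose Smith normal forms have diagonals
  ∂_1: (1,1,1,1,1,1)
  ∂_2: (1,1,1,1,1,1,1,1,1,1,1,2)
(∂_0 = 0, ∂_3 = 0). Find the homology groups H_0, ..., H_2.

H_0 ≅ Z,  H_1 ≅ Z/2Z,  H_2 = 0.

H_0: b_0 = 7 − 0 − 6 = 1; torsion from ∂_1 factors > 1: none. So H_0 ≅ Z.
H_1: b_1 = 18 − 6 − 12 = 0; torsion from ∂_2 factors > 1: [2]. So H_1 ≅ Z/2Z.
H_2: b_2 = 12 − 12 − 0 = 0; torsion from ∂_3 factors > 1: none. So H_2 ≅ 0.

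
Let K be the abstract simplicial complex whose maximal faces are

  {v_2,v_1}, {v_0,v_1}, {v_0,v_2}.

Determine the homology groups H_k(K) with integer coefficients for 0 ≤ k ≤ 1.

H_0 = Z,  H_1 = Z.

K has 3 vertices, 3 edges.
rank ∂_0 = 0, rank ∂_1 = 2 ⇒ b_0 = 3 − 0 − 2 = 1; all invariant factors of ∂_1 are 1 so no torsion. So H_0 ≅ Z.
rank ∂_1 = 2, rank ∂_2 = 0 ⇒ b_1 = 3 − 2 − 0 = 1. So H_1 ≅ Z.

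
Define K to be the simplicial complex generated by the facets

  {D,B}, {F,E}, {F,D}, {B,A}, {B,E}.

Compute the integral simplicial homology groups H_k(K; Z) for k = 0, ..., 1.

H_0 ≅ Z,  H_1 ≅ Z.

Take the total order A < B < D < E < F on the vertex set. Then K (dimension 1) consists of the simplices:

  0-simplices (5): A, B, D, E, F
  1-simplices (5): AB, BD, BE, DF, EF

so the chain groups are C_0 ≅ Z^5, C_1 ≅ Z^5.

∂_1: C_1 → C_0 is given by ∂[p,q] = [q] − [p]. For instance
  ∂AB = B − A.
As a 5×5 matrix over Z this has rank 4, with invariant factors (1,1,1,1).

Reading off H_k = ker ∂_k / im ∂_{k+1}:

  H_0: rank C_0 − rank ∂_1 = 5 − 4 = 1, and the invariant factors of ∂_1 are all 1, so H_0 ≅ Z.
  H_1: rank ker ∂_1 − rank ∂_2 = (5 − 4) − 0 = 1, and there is no ∂_2, so H_1 ≅ Z.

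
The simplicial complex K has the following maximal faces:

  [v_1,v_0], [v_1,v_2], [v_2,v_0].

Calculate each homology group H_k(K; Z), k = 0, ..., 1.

Fix the vertex order v_0 < v_1 < v_2 and write every simplex with vertices in increasing order. Then dim K = 1 and the simplices of K are:

  0-simplices (3): [v_0], [v_1], [v_2]
  1-simplices (3): [v_0,v_1], [v_0,v_2], [v_1,v_2]

so the chain groups are C_0 ≅ Z^3, C_1 ≅ Z^3.

The boundary map ∂_1: C_1 → C_0 maps an edge to its endpoints' difference, ∂[p,q] = q − p.
This gives a 3×3 integer matrix of rank 2; reducing to Smith normal form yields diagonal entries (1,1).

From H_k ≅ ker(∂_k) / im(∂_{k+1}) we obtain:

  H_0: rank C_0 − rank ∂_1 = 3 − 2 = 1, and the invariant factors of ∂_1 are all 1, so H_0 = Z.
  H_1: rank ker ∂_1 − rank ∂_2 = (3 − 2) − 0 = 1, and there is no ∂_2, so H_1 = Z.

(K is a triangulation of the circle S^1.)

H_0 = Z,  H_1 = Z.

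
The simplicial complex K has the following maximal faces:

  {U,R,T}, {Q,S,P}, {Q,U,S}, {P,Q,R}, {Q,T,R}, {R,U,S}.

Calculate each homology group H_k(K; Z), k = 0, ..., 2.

We work with the vertex ordering P < Q < R < S < T < U. The simplices of K, each written with vertices in increasing order, are:

  0-simplices (6): P, Q, R, S, T, U
  1-simplices (12): PQ, PR, PS, QR, QS, QT, QU, RS, RT, RU, SU, TU
  2-simplices (6): PQR, PQS, QRT, QSU, RSU, RTU

so the chain groups are C_0 ≅ Z^6, C_1 ≅ Z^12, C_2 ≅ Z^6.

∂_1: C_1 → C_0 sends each edge [p,q] (with p < q) to q − p.
The resulting 6×12 matrix has rank 5, and its Smith normal form has invariant factors (1,1,1,1,1).

Boundary ∂_2: C_2 → C_1 acts by ∂[p,q,r] = [q,r] − [p,r] + [p,q]. For instance
  ∂RTU = TU − RU + RT,
  ∂PQS = QS − PS + PQ.
The 12×6 boundary matrix has rank 6 and Smith normal form diag(1,1,1,1,1,1).

Computing H_k = (kernel of ∂_k) / (image of ∂_{k+1}):

  H_0: rank C_0 − rank ∂_1 = 6 − 5 = 1, and the invariant factors of ∂_1 are all 1, so H_0 ≅ Z.
  H_1: rank ker ∂_1 − rank ∂_2 = (12 − 5) − 6 = 1, and the invariant factors of ∂_2 are all 1, so H_1 ≅ Z.
  H_2: rank ker ∂_2 − rank ∂_3 = (6 − 6) − 0 = 0, and there is no ∂_3, so H_2 ≅ 0.

(K is a triangulation of the cylinder S^1 x I.)

H_0 = Z,  H_1 = Z,  H_2 = 0.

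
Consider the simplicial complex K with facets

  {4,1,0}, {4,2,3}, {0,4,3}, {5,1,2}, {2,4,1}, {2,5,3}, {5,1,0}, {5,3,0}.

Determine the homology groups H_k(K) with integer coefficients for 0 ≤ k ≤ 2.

Take the total order 0 < 1 < 2 < 3 < 4 < 5 on the vertex set. Then K (dimension 2) consists of the simplices:

  0-simplices (6): [0], [1], [2], [3], [4], [5]
  1-simplices (12): [0,1], [0,3], [0,4], [0,5], [1,2], [1,4], [1,5], [2,3], [2,4], [2,5], [3,4], [3,5]
  2-simplices (8): [0,1,4], [0,1,5], [0,3,4], [0,3,5], [1,2,4], [1,2,5], [2,3,4], [2,3,5]

giving chain groups C_0 ≅ Z^6, C_1 ≅ Z^12, C_2 ≅ Z^8.

Boundary ∂_1: C_1 → C_0 maps an edge to its endpoints' difference, ∂[p,q] = q − p.
The 6×12 boundary matrix has rank 5 and Smith normal form diag(1,1,1,1,1).

The boundary map ∂_2: C_2 → C_1 acts by ∂[p,q,r] = [q,r] − [p,r] + [p,q]. For instance
  ∂[0,3,5] = [3,5] − [0,5] + [0,3],
  ∂[0,1,4] = [1,4] − [0,4] + [0,1].
The resulting 12×8 matrix has rank 7, and its Smith normal form has invariant factors (1,1,1,1,1,1,1).

Computing H_k = (kernel of ∂_k) / (image of ∂_{k+1}):

  H_0: rank C_0 − rank ∂_1 = 6 − 5 = 1, and the invariant factors of ∂_1 are all 1, so H_0 ≅ Z.
  H_1: rank ker ∂_1 − rank ∂_2 = (12 − 5) − 7 = 0, and the invariant factors of ∂_2 are all 1, so H_1 ≅ 0.
  H_2: rank ker ∂_2 − rank ∂_3 = (8 − 7) − 0 = 1, and there is no ∂_3, so H_2 ≅ Z.

(K is a triangulation of the 2-sphere S^2.)

H_0 = Z,  H_1 = 0,  H_2 = Z.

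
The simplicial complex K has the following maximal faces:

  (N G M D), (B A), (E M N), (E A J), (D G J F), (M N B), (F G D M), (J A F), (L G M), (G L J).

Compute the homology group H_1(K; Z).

Take the total order A < B < D < E < F < G < J < L < M < N on the vertex set. Then K (dimension 3) consists of the simplices:

  0-simplices (10): A, B, D, E, F, G, J, L, M, N
  1-simplices (24): AB, AE, AF, AJ, BM, BN, DF, DG, DJ, DM, DN, EJ, EM, EN, FG, FJ, FM, GJ, GL, GM, GN, JL, LM, MN
  2-simplices (16): AEJ, AFJ, BMN, DFG, DFJ, DFM, DGJ, DGM, DGN, DMN, EMN, FGJ, FGM, GJL, GLM, GMN
  3-simplices (3): DFGJ, DFGM, DGMN

so the chain groups are C_0 ≅ Z^10, C_1 ≅ Z^24, C_2 ≅ Z^16, C_3 ≅ Z^3.

Boundary ∂_1: C_1 → C_0 maps an edge to its endpoints' difference, ∂[p,q] = q − p. For instance
  ∂MN = N − M.
The resulting 10×24 matrix has rank 9, and its Smith normal form has invariant factors (1,1,1,1,1,1,1,1,1).

∂_2: C_2 → C_1 maps a triangle to the signed sum of its edges. For instance
  ∂GMN = MN − GN + GM,
  ∂AEJ = EJ − AJ + AE.
The resulting 24×16 matrix has rank 13, and its Smith normal form has invariant factors (1,1,1,1,1,1,1,1,1,1,1,1,1).

Boundary ∂_3: C_3 → C_2 sends each 3-simplex σ to the alternating sum Σ_i (−1)^i (σ with its i-th vertex removed). For instance
  ∂DFGJ = FGJ − DGJ + DFJ − DFG,
  ∂DFGM = FGM − DGM + DFM − DFG.
As a 16×3 matrix over Z this has rank 3, with invariant factors (1,1,1).

From H_k ≅ ker(∂_k) / im(∂_{k+1}) we obtain:

  H_1: rank ker ∂_1 − rank ∂_2 = (24 − 9) − 13 = 2, and the invariant factors of ∂_2 are all 1, so H_1 = Z^2.

H_1 ≅ Z^2.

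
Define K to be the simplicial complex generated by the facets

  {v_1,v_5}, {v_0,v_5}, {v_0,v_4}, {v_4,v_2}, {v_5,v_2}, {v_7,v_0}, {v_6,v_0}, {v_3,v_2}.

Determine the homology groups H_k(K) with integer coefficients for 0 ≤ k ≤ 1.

H_0 ≅ Z,  H_1 ≅ Z.

Order the vertices as v_0 < v_1 < v_2 < v_3 < v_4 < v_5 < v_6 < v_7. Listing each simplex with vertices in this order, K has dimension 1 with simplices:

  0-simplices (8): [v_0], [v_1], [v_2], [v_3], [v_4], [v_5], [v_6], [v_7]
  1-simplices (8): [v_0,v_4], [v_0,v_5], [v_0,v_6], [v_0,v_7], [v_1,v_5], [v_2,v_3], [v_2,v_4], [v_2,v_5]

Hence C_0 ≅ Z^8, C_1 ≅ Z^8.

Boundary ∂_1: C_1 → C_0 is given by ∂[p,q] = [q] − [p]. For instance
  ∂[v_0,v_4] = [v_4] − [v_0].
The resulting 8×8 matrix has rank 7, and its Smith normal form has invariant factors (1,1,1,1,1,1,1).

Now H_k = ker ∂_k / im ∂_{k+1}, so:

  H_0: rank C_0 − rank ∂_1 = 8 − 7 = 1, and the invariant factors of ∂_1 are all 1, so H_0 ≅ Z.
  H_1: rank ker ∂_1 − rank ∂_2 = (8 − 7) − 0 = 1, and there is no ∂_2, so H_1 ≅ Z.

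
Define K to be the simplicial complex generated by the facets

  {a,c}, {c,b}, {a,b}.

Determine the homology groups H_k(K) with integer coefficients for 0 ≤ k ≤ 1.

We work with the vertex ordering a < b < c. The simplices of K, each written with vertices in increasing order, are:

  0-simplices (3): a, b, c
  1-simplices (3): ab, ac, bc

giving chain groups C_0 ≅ Z^3, C_1 ≅ Z^3.

Boundary ∂_1: C_1 → C_0 is given by ∂[p,q] = [q] − [p].
This gives a 3×3 integer matrix of rank 2; reducing to Smith normal form yields diagonal entries (1,1).

Reading off H_k = ker ∂_k / im ∂_{k+1}:

  H_0: rank C_0 − rank ∂_1 = 3 − 2 = 1, and the invariant factors of ∂_1 are all 1, so H_0 = Z.
  H_1: rank ker ∂_1 − rank ∂_2 = (3 − 2) − 0 = 1, and there is no ∂_2, so H_1 = Z.

H_0 = Z,  H_1 = Z.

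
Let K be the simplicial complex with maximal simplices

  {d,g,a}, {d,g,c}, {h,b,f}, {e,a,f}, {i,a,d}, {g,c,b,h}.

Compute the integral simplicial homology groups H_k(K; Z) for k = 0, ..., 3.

Order the vertices as a < b < c < d < e < f < g < h < i. Listing each simplex with vertices in this order, K has dimension 3 with simplices:

  0-simplices (9): a, b, c, d, e, f, g, h, i
  1-simplices (17): ad, ae, af, ag, ai, bc, bf, bg, bh, cd, cg, ch, dg, di, ef, fh, gh
  2-simplices (9): adg, adi, aef, bcg, bch, bfh, bgh, cdg, cgh
  3-simplices (1): bcgh

so the chain groups are C_0 ≅ Z^9, C_1 ≅ Z^17, C_2 ≅ Z^9, C_3 ≅ Z^1.

The boundary map ∂_1: C_1 → C_0 maps an edge to its endpoints' difference, ∂[p,q] = q − p. For instance
  ∂di = i − d.
As a 9×17 matrix over Z this has rank 8, with invariant factors (1,1,1,1,1,1,1,1).

The boundary map ∂_2: C_2 → C_1 acts by ∂[p,q,r] = [q,r] − [p,r] + [p,q]. For instance
  ∂adi = di − ai + ad,
  ∂bch = ch − bh + bc.
As a 17×9 matrix over Z this has rank 8, with invariant factors (1,1,1,1,1,1,1,1).

The boundary map ∂_3: C_3 → C_2 sends each 3-simplex σ to the alternating sum Σ_i (−1)^i (σ with its i-th vertex removed). For instance
  ∂bcgh = cgh − bgh + bch − bcg.
This gives a 9×1 integer matrix of rank 1; reducing to Smith normal form yields diagonal entries (1).

From H_k ≅ ker(∂_k) / im(∂_{k+1}) we obtain:

  H_0: rank C_0 − rank ∂_1 = 9 − 8 = 1, and the invariant factors of ∂_1 are all 1, so H_0 ≅ Z.
  H_1: rank ker ∂_1 − rank ∂_2 = (17 − 8) − 8 = 1, and the invariant factors of ∂_2 are all 1, so H_1 ≅ Z.
  H_2: rank ker ∂_2 − rank ∂_3 = (9 − 8) − 1 = 0, and the invariant factors of ∂_3 are all 1, so H_2 ≅ 0.
  H_3: rank ker ∂_3 − rank ∂_4 = (1 − 1) − 0 = 0, and there is no ∂_4, so H_3 ≅ 0.

H_0 ≅ Z,  H_1 ≅ Z,  H_2 = 0,  H_3 = 0.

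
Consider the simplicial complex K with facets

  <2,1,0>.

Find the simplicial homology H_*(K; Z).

K has 3 vertices, 3 edges, 1 triangle.
rank ∂_0 = 0, rank ∂_1 = 2 ⇒ b_0 = 3 − 0 − 2 = 1; all invariant factors of ∂_1 are 1 so no torsion. So H_0 ≅ Z.
rank ∂_1 = 2, rank ∂_2 = 1 ⇒ b_1 = 3 − 2 − 1 = 0; all invariant factors of ∂_2 are 1 so no torsion. So H_1 ≅ 0.
rank ∂_2 = 1, rank ∂_3 = 0 ⇒ b_2 = 1 − 1 − 0 = 0. So H_2 ≅ 0.

H_0 = Z,  H_1 = 0,  H_2 = 0.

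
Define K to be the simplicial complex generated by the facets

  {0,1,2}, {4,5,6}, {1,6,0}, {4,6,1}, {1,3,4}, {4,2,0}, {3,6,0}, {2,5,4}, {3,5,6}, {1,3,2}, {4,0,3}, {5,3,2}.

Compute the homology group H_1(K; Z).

H_1 ≅ Z/2.

Take the total order 0 < 1 < 2 < 3 < 4 < 5 < 6 on the vertex set. Then K (dimension 2) consists of the simplices:

  0-simplices (7): [0], [1], [2], [3], [4], [5], [6]
  1-simplices (18): [0,1], [0,2], [0,3], [0,4], [0,6], [1,2], [1,3], [1,4], [1,6], [2,3], [2,4], [2,5], [3,4], [3,5], [3,6], [4,5], [4,6], [5,6]
  2-simplices (12): [0,1,2], [0,1,6], [0,2,4], [0,3,4], [0,3,6], [1,2,3], [1,3,4], [1,4,6], [2,3,5], [2,4,5], [3,5,6], [4,5,6]

giving chain groups C_0 ≅ Z^7, C_1 ≅ Z^18, C_2 ≅ Z^12.

The boundary map ∂_1: C_1 → C_0 maps an edge to its endpoints' difference, ∂[p,q] = q − p.
As a 7×18 matrix over Z this has rank 6, with invariant factors (1,1,1,1,1,1).

∂_2: C_2 → C_1 acts by ∂[p,q,r] = [q,r] − [p,r] + [p,q]. For instance
  ∂[0,3,6] = [3,6] − [0,6] + [0,3],
  ∂[0,1,2] = [1,2] − [0,2] + [0,1].
As a 18×12 matrix over Z this has rank 12, with invariant factors (1,1,1,1,1,1,1,1,1,1,1,2).

Now H_k = ker ∂_k / im ∂_{k+1}, so:

  H_1: rank ker ∂_1 − rank ∂_2 = (18 − 6) − 12 = 0, and ∂_2 has invariant factor 2 > 1, so H_1 = Z/2.

(K is a triangulation of the real projective plane RP^2.)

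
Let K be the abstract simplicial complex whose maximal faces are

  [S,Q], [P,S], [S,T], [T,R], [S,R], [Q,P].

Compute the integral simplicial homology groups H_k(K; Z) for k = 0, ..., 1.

H_0 ≅ Z,  H_1 ≅ Z^2.

We work with the vertex ordering P < Q < R < S < T. The simplices of K, each written with vertices in increasing order, are:

  0-simplices (5): P, Q, R, S, T
  1-simplices (6): PQ, PS, QS, RS, RT, ST

Hence C_0 ≅ Z^5, C_1 ≅ Z^6.

Boundary ∂_1: C_1 → C_0 maps an edge to its endpoints' difference, ∂[p,q] = q − p.
This gives a 5×6 integer matrix of rank 4; reducing to Smith normal form yields diagonal entries (1,1,1,1).

From H_k ≅ ker(∂_k) / im(∂_{k+1}) we obtain:

  H_0: rank C_0 − rank ∂_1 = 5 − 4 = 1, and the invariant factors of ∂_1 are all 1, so H_0 ≅ Z.
  H_1: rank ker ∂_1 − rank ∂_2 = (6 − 4) − 0 = 2, and there is no ∂_2, so H_1 ≅ Z^2.

As a check, the Euler characteristic is 5 − 6 = -1, which agrees with 1 − 2 = -1.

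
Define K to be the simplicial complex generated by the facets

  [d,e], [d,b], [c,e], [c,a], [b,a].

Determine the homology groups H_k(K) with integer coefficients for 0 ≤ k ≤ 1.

Take the total order a < b < c < d < e on the vertex set. Then K (dimension 1) consists of the simplices:

  0-simplices (5): a, b, c, d, e
  1-simplices (5): ab, ac, bd, ce, de

Hence C_0 ≅ Z^5, C_1 ≅ Z^5.

∂_1: C_1 → C_0 maps an edge to its endpoints' difference, ∂[p,q] = q − p.
The resulting 5×5 matrix has rank 4, and its Smith normal form has invariant factors (1,1,1,1).

Computing H_k = (kernel of ∂_k) / (image of ∂_{k+1}):

  H_0: rank C_0 − rank ∂_1 = 5 − 4 = 1, and the invariant factors of ∂_1 are all 1, so H_0 ≅ Z.
  H_1: rank ker ∂_1 − rank ∂_2 = (5 − 4) − 0 = 1, and there is no ∂_2, so H_1 ≅ Z.

H_0 ≅ Z,  H_1 ≅ Z.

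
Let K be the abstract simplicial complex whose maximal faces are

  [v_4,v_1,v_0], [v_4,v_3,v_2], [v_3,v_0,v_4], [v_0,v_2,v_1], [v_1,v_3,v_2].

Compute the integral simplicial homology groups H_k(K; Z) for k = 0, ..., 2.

Fix the vertex order v_0 < v_1 < v_2 < v_3 < v_4 and write every simplex with vertices in increasing order. Then dim K = 2 and the simplices of K are:

  0-simplices (5): [v_0], [v_1], [v_2], [v_3], [v_4]
  1-simplices (10): [v_0,v_1], [v_0,v_2], [v_0,v_3], [v_0,v_4], [v_1,v_2], [v_1,v_3], [v_1,v_4], [v_2,v_3], [v_2,v_4], [v_3,v_4]
  2-simplices (5): [v_0,v_1,v_2], [v_0,v_1,v_4], [v_0,v_3,v_4], [v_1,v_2,v_3], [v_2,v_3,v_4]

Hence C_0 ≅ Z^5, C_1 ≅ Z^10, C_2 ≅ Z^5.

The boundary map ∂_1: C_1 → C_0 maps an edge to its endpoints' difference, ∂[p,q] = q − p.
This gives a 5×10 integer matrix of rank 4; reducing to Smith normal form yields diagonal entries (1,1,1,1).

Boundary ∂_2: C_2 → C_1 acts by ∂[p,q,r] = [q,r] − [p,r] + [p,q]. For instance
  ∂[v_1,v_2,v_3] = [v_2,v_3] − [v_1,v_3] + [v_1,v_2],
  ∂[v_2,v_3,v_4] = [v_3,v_4] − [v_2,v_4] + [v_2,v_3].
The 10×5 boundary matrix has rank 5 and Smith normal form diag(1,1,1,1,1).

Now H_k = ker ∂_k / im ∂_{k+1}, so:

  H_0: rank C_0 − rank ∂_1 = 5 − 4 = 1, and the invariant factors of ∂_1 are all 1, so H_0 = Z.
  H_1: rank ker ∂_1 − rank ∂_2 = (10 − 4) − 5 = 1, and the invariant factors of ∂_2 are all 1, so H_1 = Z.
  H_2: rank ker ∂_2 − rank ∂_3 = (5 − 5) − 0 = 0, and there is no ∂_3, so H_2 = 0.

H_0 ≅ Z,  H_1 ≅ Z,  H_2 = 0.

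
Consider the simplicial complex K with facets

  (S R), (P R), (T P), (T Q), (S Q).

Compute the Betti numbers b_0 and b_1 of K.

b_0 = 1, b_1 = 1.

Take the total order P < Q < R < S < T on the vertex set. Then K (dimension 1) consists of the simplices:

  0-simplices (5): P, Q, R, S, T
  1-simplices (5): PR, PT, QS, QT, RS

giving chain groups C_0 ≅ Z^5, C_1 ≅ Z^5.

Boundary ∂_1: C_1 → C_0 sends each edge [p,q] (with p < q) to q − p.
The 5×5 boundary matrix has rank 4 and Smith normal form diag(1,1,1,1).

Reading off H_k = ker ∂_k / im ∂_{k+1}:

  H_0: rank C_0 − rank ∂_1 = 5 − 4 = 1, and the invariant factors of ∂_1 are all 1, so H_0 = Z.
  H_1: rank ker ∂_1 − rank ∂_2 = (5 − 4) − 0 = 1, and there is no ∂_2, so H_1 = Z.

(K is a triangulation of the circle S^1.)

Hence the Betti numbers are b_0 = 1, b_1 = 1.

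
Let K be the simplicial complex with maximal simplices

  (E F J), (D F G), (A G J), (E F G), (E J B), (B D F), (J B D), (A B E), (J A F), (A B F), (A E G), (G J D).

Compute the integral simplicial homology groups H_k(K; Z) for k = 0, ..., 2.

Take the total order A < B < D < E < F < G < J on the vertex set. Then K (dimension 2) consists of the simplices:

  0-simplices (7): A, B, D, E, F, G, J
  1-simplices (18): AB, AE, AF, AG, AJ, BD, BE, BF, BJ, DF, DG, DJ, EF, EG, EJ, FG, FJ, GJ
  2-simplices (12): ABE, ABF, AEG, AFJ, AGJ, BDF, BDJ, BEJ, DFG, DGJ, EFG, EFJ

so the chain groups are C_0 ≅ Z^7, C_1 ≅ Z^18, C_2 ≅ Z^12.

The boundary map ∂_1: C_1 → C_0 is given by ∂[p,q] = [q] − [p]. For instance
  ∂BE = E − B.
The 7×18 boundary matrix has rank 6 and Smith normal form diag(1,1,1,1,1,1).

Boundary ∂_2: C_2 → C_1 sends each 2-simplex [p,q,r] to [q,r] − [p,r] + [p,q]. For instance
  ∂AFJ = FJ − AJ + AF,
  ∂BDF = DF − BF + BD.
The resulting 18×12 matrix has rank 12, and its Smith normal form has invariant factors (1,1,1,1,1,1,1,1,1,1,1,2).

Computing H_k = (kernel of ∂_k) / (image of ∂_{k+1}):

  H_0: rank C_0 − rank ∂_1 = 7 − 6 = 1, and the invariant factors of ∂_1 are all 1, so H_0 ≅ Z.
  H_1: rank ker ∂_1 − rank ∂_2 = (18 − 6) − 12 = 0, and ∂_2 has invariant factor 2 > 1, so H_1 ≅ Z/2.
  H_2: rank ker ∂_2 − rank ∂_3 = (12 − 12) − 0 = 0, and there is no ∂_3, so H_2 ≅ 0.

(K is a triangulation of the real projective plane RP^2.)

H_0 ≅ Z,  H_1 ≅ Z/2,  H_2 = 0.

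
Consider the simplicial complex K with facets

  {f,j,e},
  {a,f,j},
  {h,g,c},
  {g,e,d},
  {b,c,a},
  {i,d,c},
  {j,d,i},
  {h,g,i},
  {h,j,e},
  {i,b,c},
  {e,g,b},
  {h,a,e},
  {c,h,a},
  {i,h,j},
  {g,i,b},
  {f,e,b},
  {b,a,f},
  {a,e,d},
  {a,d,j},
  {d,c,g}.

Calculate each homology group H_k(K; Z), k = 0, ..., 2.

We work with the vertex ordering a < b < c < d < e < f < g < h < i < j. The simplices of K, each written with vertices in increasing order, are:

  0-simplices (10): a, b, c, d, e, f, g, h, i, j
  1-simplices (30): ab, ac, ad, ae, af, ah, aj, bc, be, bf, bg, bi, cd, cg, ch, ci, de, dg, di, dj, ef, eg, eh, ej, fj, gh, gi, hi, hj, ij
  2-simplices (20): abc, abf, ach, ade, adj, aeh, afj, bci, bef, beg, bgi, cdg, cdi, cgh, deg, dij, efj, ehj, ghi, hij

so the chain groups are C_0 ≅ Z^10, C_1 ≅ Z^30, C_2 ≅ Z^20.

Boundary ∂_1: C_1 → C_0 maps an edge to its endpoints' difference, ∂[p,q] = q − p. For instance
  ∂ij = j − i.
As a 10×30 matrix over Z this has rank 9, with invariant factors (1,1,1,1,1,1,1,1,1).

The boundary map ∂_2: C_2 → C_1 sends each 2-simplex [p,q,r] to [q,r] − [p,r] + [p,q]. For instance
  ∂abc = bc − ac + ab,
  ∂beg = eg − bg + be.
As a 30×20 matrix over Z this has rank 20, with invariant factors (1,1,1,1,1,1,1,1,1,1,1,1,1,1,1,1,1,1,1,2).

Now H_k = ker ∂_k / im ∂_{k+1}, so:

  H_0: rank C_0 − rank ∂_1 = 10 − 9 = 1, and the invariant factors of ∂_1 are all 1, so H_0 = Z.
  H_1: rank ker ∂_1 − rank ∂_2 = (30 − 9) − 20 = 1, and ∂_2 has invariant factor 2 > 1, so H_1 = Z ⊕ Z/2.
  H_2: rank ker ∂_2 − rank ∂_3 = (20 − 20) − 0 = 0, and there is no ∂_3, so H_2 = 0.

As a check, the Euler characteristic is 10 − 30 + 20 = 0, which agrees with 1 − 1 + 0 = 0.

H_0 = Z,  H_1 = Z ⊕ Z/2,  H_2 = 0.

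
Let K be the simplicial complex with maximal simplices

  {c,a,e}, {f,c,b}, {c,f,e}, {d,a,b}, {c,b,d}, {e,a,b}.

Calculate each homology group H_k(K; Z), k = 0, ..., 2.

H_0 = Z,  H_1 = Z,  H_2 = 0.

Order the vertices as a < b < c < d < e < f. Listing each simplex with vertices in this order, K has dimension 2 with simplices:

  0-simplices (6): a, b, c, d, e, f
  1-simplices (12): ab, ac, ad, ae, bc, bd, be, bf, cd, ce, cf, ef
  2-simplices (6): abd, abe, ace, bcd, bcf, cef

so the chain groups are C_0 ≅ Z^6, C_1 ≅ Z^12, C_2 ≅ Z^6.

The boundary map ∂_1: C_1 → C_0 is given by ∂[p,q] = [q] − [p]. For instance
  ∂cd = d − c.
This gives a 6×12 integer matrix of rank 5; reducing to Smith normal form yields diagonal entries (1,1,1,1,1).

The boundary map ∂_2: C_2 → C_1 maps a triangle to the signed sum of its edges. For instance
  ∂bcf = cf − bf + bc,
  ∂cef = ef − cf + ce.
The resulting 12×6 matrix has rank 6, and its Smith normal form has invariant factors (1,1,1,1,1,1).

Reading off H_k = ker ∂_k / im ∂_{k+1}:

  H_0: rank C_0 − rank ∂_1 = 6 − 5 = 1, and the invariant factors of ∂_1 are all 1, so H_0 ≅ Z.
  H_1: rank ker ∂_1 − rank ∂_2 = (12 − 5) − 6 = 1, and the invariant factors of ∂_2 are all 1, so H_1 ≅ Z.
  H_2: rank ker ∂_2 − rank ∂_3 = (6 − 6) − 0 = 0, and there is no ∂_3, so H_2 ≅ 0.

(K is a triangulation of the cylinder S^1 x I.)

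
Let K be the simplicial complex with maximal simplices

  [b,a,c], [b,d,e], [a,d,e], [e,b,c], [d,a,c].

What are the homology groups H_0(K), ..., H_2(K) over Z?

Take the total order a < b < c < d < e on the vertex set. Then K (dimension 2) consists of the simplices:

  0-simplices (5): a, b, c, d, e
  1-simplices (10): ab, ac, ad, ae, bc, bd, be, cd, ce, de
  2-simplices (5): abc, acd, ade, bce, bde

so the chain groups are C_0 ≅ Z^5, C_1 ≅ Z^10, C_2 ≅ Z^5.

∂_1: C_1 → C_0 sends each edge [p,q] (with p < q) to q − p. For instance
  ∂ad = d − a.
As a 5×10 matrix over Z this has rank 4, with invariant factors (1,1,1,1).

The boundary map ∂_2: C_2 → C_1 maps a triangle to the signed sum of its edges. For instance
  ∂acd = cd − ad + ac,
  ∂bce = ce − be + bc.
As a 10×5 matrix over Z this has rank 5, with invariant factors (1,1,1,1,1).

Computing H_k = (kernel of ∂_k) / (image of ∂_{k+1}):

  H_0: rank C_0 − rank ∂_1 = 5 − 4 = 1, and the invariant factors of ∂_1 are all 1, so H_0 ≅ Z.
  H_1: rank ker ∂_1 − rank ∂_2 = (10 − 4) − 5 = 1, and the invariant factors of ∂_2 are all 1, so H_1 ≅ Z.
  H_2: rank ker ∂_2 − rank ∂_3 = (5 − 5) − 0 = 0, and there is no ∂_3, so H_2 ≅ 0.

As a check, the Euler characteristic is 5 − 10 + 5 = 0, which agrees with 1 − 1 + 0 = 0.

H_0 ≅ Z,  H_1 ≅ Z,  H_2 = 0.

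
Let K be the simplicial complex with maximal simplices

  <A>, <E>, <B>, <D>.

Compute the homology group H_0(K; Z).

H_0 = Z^4.

K has 4 vertices.
rank ∂_0 = 0, rank ∂_1 = 0 ⇒ b_0 = 4 − 0 − 0 = 4. So H_0 = Z^4.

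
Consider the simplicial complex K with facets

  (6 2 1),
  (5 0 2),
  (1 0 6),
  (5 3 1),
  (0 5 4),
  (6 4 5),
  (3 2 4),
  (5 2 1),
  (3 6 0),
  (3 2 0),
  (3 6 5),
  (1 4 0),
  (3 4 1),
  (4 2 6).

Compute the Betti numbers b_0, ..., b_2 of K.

Fix the vertex order 0 < 1 < 2 < 3 < 4 < 5 < 6 and write every simplex with vertices in increasing order. Then dim K = 2 and the simplices of K are:

  0-simplices (7): [0], [1], [2], [3], [4], [5], [6]
  1-simplices (21): [0,1], [0,2], [0,3], [0,4], [0,5], [0,6], [1,2], [1,3], [1,4], [1,5], [1,6], [2,3], [2,4], [2,5], [2,6], [3,4], [3,5], [3,6], [4,5], [4,6], [5,6]
  2-simplices (14): [0,1,4], [0,1,6], [0,2,3], [0,2,5], [0,3,6], [0,4,5], [1,2,5], [1,2,6], [1,3,4], [1,3,5], [2,3,4], [2,4,6], [3,5,6], [4,5,6]

Hence C_0 ≅ Z^7, C_1 ≅ Z^21, C_2 ≅ Z^14.

The boundary map ∂_1: C_1 → C_0 sends each edge [p,q] (with p < q) to q − p. For instance
  ∂[5,6] = [6] − [5].
The 7×21 boundary matrix has rank 6 and Smith normal form diag(1,1,1,1,1,1).

Boundary ∂_2: C_2 → C_1 maps a triangle to the signed sum of its edges. For instance
  ∂[2,3,4] = [3,4] − [2,4] + [2,3],
  ∂[4,5,6] = [5,6] − [4,6] + [4,5].
The resulting 21×14 matrix has rank 13, and its Smith normal form has invariant factors (1,1,1,1,1,1,1,1,1,1,1,1,1).

Now H_k = ker ∂_k / im ∂_{k+1}, so:

  H_0: rank C_0 − rank ∂_1 = 7 − 6 = 1, and the invariant factors of ∂_1 are all 1, so H_0 = Z.
  H_1: rank ker ∂_1 − rank ∂_2 = (21 − 6) − 13 = 2, and the invariant factors of ∂_2 are all 1, so H_1 = Z^2.
  H_2: rank ker ∂_2 − rank ∂_3 = (14 − 13) − 0 = 1, and there is no ∂_3, so H_2 = Z.

Hence the Betti numbers are b_0 = 1, b_1 = 2, b_2 = 1.

b_0 = 1, b_1 = 2, b_2 = 1.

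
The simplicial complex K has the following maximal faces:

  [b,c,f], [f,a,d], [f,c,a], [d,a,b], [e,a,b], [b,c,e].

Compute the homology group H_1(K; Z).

Take the total order a < b < c < d < e < f on the vertex set. Then K (dimension 2) consists of the simplices:

  0-simplices (6): a, b, c, d, e, f
  1-simplices (12): ab, ac, ad, ae, af, bc, bd, be, bf, ce, cf, df
  2-simplices (6): abd, abe, acf, adf, bce, bcf

Hence C_0 ≅ Z^6, C_1 ≅ Z^12, C_2 ≅ Z^6.

Boundary ∂_1: C_1 → C_0 maps an edge to its endpoints' difference, ∂[p,q] = q − p. For instance
  ∂ab = b − a.
This gives a 6×12 integer matrix of rank 5; reducing to Smith normal form yields diagonal entries (1,1,1,1,1).

∂_2: C_2 → C_1 acts by ∂[p,q,r] = [q,r] − [p,r] + [p,q]. For instance
  ∂adf = df − af + ad,
  ∂bcf = cf − bf + bc.
The resulting 12×6 matrix has rank 6, and its Smith normal form has invariant factors (1,1,1,1,1,1).

Computing H_k = (kernel of ∂_k) / (image of ∂_{k+1}):

  H_1: rank ker ∂_1 − rank ∂_2 = (12 − 5) − 6 = 1, and the invariant factors of ∂_2 are all 1, so H_1 = Z.

(K is a triangulation of the cylinder S^1 x I.)

H_1 ≅ Z.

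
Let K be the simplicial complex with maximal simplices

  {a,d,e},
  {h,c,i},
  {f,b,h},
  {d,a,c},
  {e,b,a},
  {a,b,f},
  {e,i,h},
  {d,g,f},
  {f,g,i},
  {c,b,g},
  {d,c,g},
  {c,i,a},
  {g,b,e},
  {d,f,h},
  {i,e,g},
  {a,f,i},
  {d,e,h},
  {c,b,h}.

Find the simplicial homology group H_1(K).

Fix the vertex order a < b < c < d < e < f < g < h < i and write every simplex with vertices in increasing order. Then dim K = 2 and the simplices of K are:

  0-simplices (9): a, b, c, d, e, f, g, h, i
  1-simplices (27): ab, ac, ad, ae, af, ai, bc, be, bf, bg, bh, cd, cg, ch, ci, de, df, dg, dh, eg, eh, ei, fg, fh, fi, gi, hi
  2-simplices (18): abe, abf, acd, aci, ade, afi, bcg, bch, beg, bfh, cdg, chi, deh, dfg, dfh, egi, ehi, fgi

so the chain groups are C_0 ≅ Z^9, C_1 ≅ Z^27, C_2 ≅ Z^18.

∂_1: C_1 → C_0 maps an edge to its endpoints' difference, ∂[p,q] = q − p.
The 9×27 boundary matrix has rank 8 and Smith normal form diag(1,1,1,1,1,1,1,1).

The boundary map ∂_2: C_2 → C_1 acts by ∂[p,q,r] = [q,r] − [p,r] + [p,q]. For instance
  ∂aci = ci − ai + ac,
  ∂egi = gi − ei + eg.
The 27×18 boundary matrix has rank 17 and Smith normal form diag(1,1,1,1,1,1,1,1,1,1,1,1,1,1,1,1,1).

Now H_k = ker ∂_k / im ∂_{k+1}, so:

  H_1: rank ker ∂_1 − rank ∂_2 = (27 − 8) − 17 = 2, and the invariant factors of ∂_2 are all 1, so H_1 = Z^2.

H_1 ≅ Z^2.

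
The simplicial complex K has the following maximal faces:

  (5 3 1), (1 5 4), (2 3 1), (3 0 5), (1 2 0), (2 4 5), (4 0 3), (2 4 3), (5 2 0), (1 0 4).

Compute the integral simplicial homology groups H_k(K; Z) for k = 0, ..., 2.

We work with the vertex ordering 0 < 1 < 2 < 3 < 4 < 5. The simplices of K, each written with vertices in increasing order, are:

  0-simplices (6): [0], [1], [2], [3], [4], [5]
  1-simplices (15): [0,1], [0,2], [0,3], [0,4], [0,5], [1,2], [1,3], [1,4], [1,5], [2,3], [2,4], [2,5], [3,4], [3,5], [4,5]
  2-simplices (10): [0,1,2], [0,1,4], [0,2,5], [0,3,4], [0,3,5], [1,2,3], [1,3,5], [1,4,5], [2,3,4], [2,4,5]

Hence C_0 ≅ Z^6, C_1 ≅ Z^15, C_2 ≅ Z^10.

Boundary ∂_1: C_1 → C_0 is given by ∂[p,q] = [q] − [p].
As a 6×15 matrix over Z this has rank 5, with invariant factors (1,1,1,1,1).

The boundary map ∂_2: C_2 → C_1 sends each 2-simplex [p,q,r] to [q,r] − [p,r] + [p,q]. For instance
  ∂[2,4,5] = [4,5] − [2,5] + [2,4],
  ∂[0,2,5] = [2,5] − [0,5] + [0,2].
This gives a 15×10 integer matrix of rank 10; reducing to Smith normal form yields diagonal entries (1,1,1,1,1,1,1,1,1,2).

From H_k ≅ ker(∂_k) / im(∂_{k+1}) we obtain:

  H_0: rank C_0 − rank ∂_1 = 6 − 5 = 1, and the invariant factors of ∂_1 are all 1, so H_0 = Z.
  H_1: rank ker ∂_1 − rank ∂_2 = (15 − 5) − 10 = 0, and ∂_2 has invariant factor 2 > 1, so H_1 = Z/2.
  H_2: rank ker ∂_2 − rank ∂_3 = (10 − 10) − 0 = 0, and there is no ∂_3, so H_2 = 0.

As a check, the Euler characteristic is 6 − 15 + 10 = 1, which agrees with 1 − 0 + 0 = 1.

H_0 = Z,  H_1 = Z/2,  H_2 = 0.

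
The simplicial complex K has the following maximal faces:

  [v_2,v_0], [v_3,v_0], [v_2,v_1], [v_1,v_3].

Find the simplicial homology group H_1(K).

H_1 = Z.

Order the vertices as v_0 < v_1 < v_2 < v_3. Listing each simplex with vertices in this order, K has dimension 1 with simplices:

  0-simplices (4): [v_0], [v_1], [v_2], [v_3]
  1-simplices (4): [v_0,v_2], [v_0,v_3], [v_1,v_2], [v_1,v_3]

giving chain groups C_0 ≅ Z^4, C_1 ≅ Z^4.

The boundary map ∂_1: C_1 → C_0 maps an edge to its endpoints' difference, ∂[p,q] = q − p. For instance
  ∂[v_1,v_2] = [v_2] − [v_1].
The resulting 4×4 matrix has rank 3, and its Smith normal form has invariant factors (1,1,1).

Reading off H_k = ker ∂_k / im ∂_{k+1}:

  H_1: rank ker ∂_1 − rank ∂_2 = (4 − 3) − 0 = 1, and there is no ∂_2, so H_1 = Z.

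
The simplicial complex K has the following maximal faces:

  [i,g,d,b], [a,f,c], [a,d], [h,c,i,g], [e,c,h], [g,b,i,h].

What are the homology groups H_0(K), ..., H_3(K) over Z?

H_0 = Z,  H_1 = Z,  H_2 = 0,  H_3 = 0.

Order the vertices as a < b < c < d < e < f < g < h < i. Listing each simplex with vertices in this order, K has dimension 3 with simplices:

  0-simplices (9): a, b, c, d, e, f, g, h, i
  1-simplices (18): ac, ad, af, bd, bg, bh, bi, ce, cf, cg, ch, ci, dg, di, eh, gh, gi, hi
  2-simplices (12): acf, bdg, bdi, bgh, bgi, bhi, ceh, cgh, cgi, chi, dgi, ghi
  3-simplices (3): bdgi, bghi, cghi

Hence C_0 ≅ Z^9, C_1 ≅ Z^18, C_2 ≅ Z^12, C_3 ≅ Z^3.

∂_1: C_1 → C_0 maps an edge to its endpoints' difference, ∂[p,q] = q − p. For instance
  ∂bd = d − b.
The resulting 9×18 matrix has rank 8, and its Smith normal form has invariant factors (1,1,1,1,1,1,1,1).

Boundary ∂_2: C_2 → C_1 acts by ∂[p,q,r] = [q,r] − [p,r] + [p,q]. For instance
  ∂bdi = di − bi + bd,
  ∂acf = cf − af + ac.
As a 18×12 matrix over Z this has rank 9, with invariant factors (1,1,1,1,1,1,1,1,1).

The boundary map ∂_3: C_3 → C_2 sends each 3-simplex σ to the alternating sum Σ_i (−1)^i (σ with its i-th vertex removed). For instance
  ∂bghi = ghi − bhi + bgi − bgh,
  ∂cghi = ghi − chi + cgi − cgh.
As a 12×3 matrix over Z this has rank 3, with invariant factors (1,1,1).

Computing H_k = (kernel of ∂_k) / (image of ∂_{k+1}):

  H_0: rank C_0 − rank ∂_1 = 9 − 8 = 1, and the invariant factors of ∂_1 are all 1, so H_0 ≅ Z.
  H_1: rank ker ∂_1 − rank ∂_2 = (18 − 8) − 9 = 1, and the invariant factors of ∂_2 are all 1, so H_1 ≅ Z.
  H_2: rank ker ∂_2 − rank ∂_3 = (12 − 9) − 3 = 0, and the invariant factors of ∂_3 are all 1, so H_2 ≅ 0.
  H_3: rank ker ∂_3 − rank ∂_4 = (3 − 3) − 0 = 0, and there is no ∂_4, so H_3 ≅ 0.

As a check, the Euler characteristic is 9 − 18 + 12 − 3 = 0, which agrees with 1 − 1 + 0 − 0 = 0.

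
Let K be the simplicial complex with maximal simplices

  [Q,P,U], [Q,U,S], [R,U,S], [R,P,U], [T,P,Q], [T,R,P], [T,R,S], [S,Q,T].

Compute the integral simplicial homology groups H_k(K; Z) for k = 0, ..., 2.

Fix the vertex order P < Q < R < S < T < U and write every simplex with vertices in increasing order. Then dim K = 2 and the simplices of K are:

  0-simplices (6): P, Q, R, S, T, U
  1-simplices (12): PQ, PR, PT, PU, QS, QT, QU, RS, RT, RU, ST, SU
  2-simplices (8): PQT, PQU, PRT, PRU, QST, QSU, RST, RSU

so the chain groups are C_0 ≅ Z^6, C_1 ≅ Z^12, C_2 ≅ Z^8.

Boundary ∂_1: C_1 → C_0 is given by ∂[p,q] = [q] − [p]. For instance
  ∂RS = S − R.
The resulting 6×12 matrix has rank 5, and its Smith normal form has invariant factors (1,1,1,1,1).

Boundary ∂_2: C_2 → C_1 acts by ∂[p,q,r] = [q,r] − [p,r] + [p,q]. For instance
  ∂RST = ST − RT + RS,
  ∂QST = ST − QT + QS.
The resulting 12×8 matrix has rank 7, and its Smith normal form has invariant factors (1,1,1,1,1,1,1).

Now H_k = ker ∂_k / im ∂_{k+1}, so:

  H_0: rank C_0 − rank ∂_1 = 6 − 5 = 1, and the invariant factors of ∂_1 are all 1, so H_0 = Z.
  H_1: rank ker ∂_1 − rank ∂_2 = (12 − 5) − 7 = 0, and the invariant factors of ∂_2 are all 1, so H_1 = 0.
  H_2: rank ker ∂_2 − rank ∂_3 = (8 − 7) − 0 = 1, and there is no ∂_3, so H_2 = Z.

H_0 = Z,  H_1 = 0,  H_2 = Z.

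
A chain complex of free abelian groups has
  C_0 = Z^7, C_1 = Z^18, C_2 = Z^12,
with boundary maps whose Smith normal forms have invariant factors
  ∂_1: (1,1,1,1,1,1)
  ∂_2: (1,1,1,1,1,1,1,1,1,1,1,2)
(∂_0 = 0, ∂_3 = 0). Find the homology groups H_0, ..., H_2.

H_0 ≅ Z,  H_1 ≅ Z/2,  H_2 = 0.

H_0: b_0 = 7 − 0 − 6 = 1; torsion from ∂_1 factors > 1: none. So H_0 ≅ Z.
H_1: b_1 = 18 − 6 − 12 = 0; torsion from ∂_2 factors > 1: [2]. So H_1 ≅ Z/2.
H_2: b_2 = 12 − 12 − 0 = 0; torsion from ∂_3 factors > 1: none. So H_2 ≅ 0.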